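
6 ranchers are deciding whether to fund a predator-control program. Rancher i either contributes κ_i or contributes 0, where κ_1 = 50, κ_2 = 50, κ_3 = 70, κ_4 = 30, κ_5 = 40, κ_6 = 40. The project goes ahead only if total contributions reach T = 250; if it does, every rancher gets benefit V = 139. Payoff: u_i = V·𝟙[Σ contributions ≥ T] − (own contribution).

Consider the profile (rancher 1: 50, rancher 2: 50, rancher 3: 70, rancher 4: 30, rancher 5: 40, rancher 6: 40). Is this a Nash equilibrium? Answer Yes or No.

Total = 280 ≥ 250: provided.
Rancher 1 (pledges 50, payoff 89): dropping to 0 → total 230, payoff 0. No gain.
Rancher 2 (pledges 50, payoff 89): dropping to 0 → total 230, payoff 0. No gain.
Rancher 3 (pledges 70, payoff 69): dropping to 0 → total 210, payoff 0. No gain.
Rancher 4 (pledges 30, payoff 109): dropping to 0 → total 250, payoff 139. Profitable deviation.

No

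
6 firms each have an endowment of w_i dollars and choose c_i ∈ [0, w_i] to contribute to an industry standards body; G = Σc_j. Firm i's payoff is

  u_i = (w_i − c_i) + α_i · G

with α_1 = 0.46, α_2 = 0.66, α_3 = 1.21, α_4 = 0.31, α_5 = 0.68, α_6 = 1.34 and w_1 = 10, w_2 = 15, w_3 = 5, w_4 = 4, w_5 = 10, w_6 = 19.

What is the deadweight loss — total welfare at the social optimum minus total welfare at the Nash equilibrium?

∂u_i/∂c_i = α_i − 1, so firm i contributes w_i if α_i > 1, else 0.
α_i > 1 for i ∈ {3, 6}; NE contributions (0, 0, 5, 0, 0, 19), G = 24.
W^NE = Σw_i − G^NE + (Σα_i)·G^NE = 63 + 3.66·24 = 150.84.
Planner: ∂(Σu_j)/∂c_i = Σα_j − 1 = 3.66 > 0, so everyone contributes w_i; G^SO = 63, W^SO = 63 + 3.66·63 = 293.58.
Deadweight loss = 142.74.

142.74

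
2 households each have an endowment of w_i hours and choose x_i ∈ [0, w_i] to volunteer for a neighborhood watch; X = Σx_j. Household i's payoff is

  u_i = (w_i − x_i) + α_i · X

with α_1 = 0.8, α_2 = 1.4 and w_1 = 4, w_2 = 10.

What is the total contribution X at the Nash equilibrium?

10

∂u_i/∂x_i = α_i − 1, so household i contributes w_i if α_i > 1, else 0.
α_i > 1 for i ∈ {2}; NE contributions (0, 10), X = 10.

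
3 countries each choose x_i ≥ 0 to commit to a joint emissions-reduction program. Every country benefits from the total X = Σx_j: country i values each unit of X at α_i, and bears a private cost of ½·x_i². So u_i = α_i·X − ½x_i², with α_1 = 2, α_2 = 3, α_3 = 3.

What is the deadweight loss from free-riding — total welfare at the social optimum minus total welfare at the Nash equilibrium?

Country i's FOC: ∂u_i/∂x_i = α_i − x_i = 0, so x_i* = α_i.
NE contributions = (2, 3, 3); X = 8.
W^NE = (Σα)·X − ½Σα_i² = 8² − ½·22 = 53.
Planner sets x_i = Σα_j = 8 for every i, so X^SO = 3·8 = 24.
W^SO = (Σα)·X^SO − ½·3·(Σα)² = (3/2)·8² = 96.
Deadweight loss = W^SO − W^NE = 43.

43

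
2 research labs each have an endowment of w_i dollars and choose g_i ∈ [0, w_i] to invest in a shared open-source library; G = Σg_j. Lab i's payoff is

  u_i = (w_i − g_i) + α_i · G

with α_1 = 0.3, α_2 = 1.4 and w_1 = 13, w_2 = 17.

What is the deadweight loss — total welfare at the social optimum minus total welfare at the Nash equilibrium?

9.1

∂u_i/∂g_i = α_i − 1, so lab i contributes w_i if α_i > 1, else 0.
α_i > 1 for i ∈ {2}; NE contributions (0, 17), G = 17.
W^NE = Σw_i − G^NE + (Σα_i)·G^NE = 30 + 0.7·17 = 41.9.
Planner: ∂(Σu_j)/∂g_i = Σα_j − 1 = 0.7 > 0, so everyone contributes w_i; G^SO = 30, W^SO = 30 + 0.7·30 = 51.
Deadweight loss = 9.1.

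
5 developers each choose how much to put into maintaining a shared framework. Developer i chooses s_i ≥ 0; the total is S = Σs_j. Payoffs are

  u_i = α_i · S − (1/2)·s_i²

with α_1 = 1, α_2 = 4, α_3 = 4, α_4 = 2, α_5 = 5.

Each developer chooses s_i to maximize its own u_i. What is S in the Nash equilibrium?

16

Developer i's FOC: ∂u_i/∂s_i = α_i − s_i = 0, so s_i* = α_i.
NE contributions = (1, 4, 4, 2, 5); S = 16.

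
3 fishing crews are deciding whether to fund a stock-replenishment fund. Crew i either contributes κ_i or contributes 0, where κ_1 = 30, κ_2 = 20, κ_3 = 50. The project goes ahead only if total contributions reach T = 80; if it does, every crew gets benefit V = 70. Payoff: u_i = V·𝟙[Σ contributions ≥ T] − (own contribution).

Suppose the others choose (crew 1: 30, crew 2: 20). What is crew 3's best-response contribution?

Others' total = 50. Contributing 50 brings total to 100 ≥ 80: gain V − κ_3 = 20.
Best response: 50.

50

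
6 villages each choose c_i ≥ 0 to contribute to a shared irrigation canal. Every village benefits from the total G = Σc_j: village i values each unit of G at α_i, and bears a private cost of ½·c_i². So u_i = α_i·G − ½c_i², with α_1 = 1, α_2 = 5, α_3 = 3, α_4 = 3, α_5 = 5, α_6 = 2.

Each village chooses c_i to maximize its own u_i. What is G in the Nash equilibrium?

19

Village i's FOC: ∂u_i/∂c_i = α_i − c_i = 0, so c_i* = α_i.
NE contributions = (1, 5, 3, 3, 5, 2); G = 19.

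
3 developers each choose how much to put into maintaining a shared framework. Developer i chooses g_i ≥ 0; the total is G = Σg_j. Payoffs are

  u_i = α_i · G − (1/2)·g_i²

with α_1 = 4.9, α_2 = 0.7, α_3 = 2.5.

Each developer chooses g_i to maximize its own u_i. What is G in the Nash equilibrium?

8.1

Developer i's FOC: ∂u_i/∂g_i = α_i − g_i = 0, so g_i* = α_i.
NE contributions = (4.9, 0.7, 2.5); G = 8.1.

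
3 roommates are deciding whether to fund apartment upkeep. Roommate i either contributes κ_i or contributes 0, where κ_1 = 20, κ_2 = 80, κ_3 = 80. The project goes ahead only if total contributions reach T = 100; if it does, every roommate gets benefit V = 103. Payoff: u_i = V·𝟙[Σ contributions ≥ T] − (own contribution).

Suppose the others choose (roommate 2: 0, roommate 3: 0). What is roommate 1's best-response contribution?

Others' total = 0. Even contributing 20 gives 20 < 100: no benefit either way.
Best response: 0.

0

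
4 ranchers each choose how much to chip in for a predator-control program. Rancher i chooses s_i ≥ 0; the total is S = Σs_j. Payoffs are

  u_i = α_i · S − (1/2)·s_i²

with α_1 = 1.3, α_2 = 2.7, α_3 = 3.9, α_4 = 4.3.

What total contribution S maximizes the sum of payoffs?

48.8

Planner FOC: ∂(Σu_j)/∂s_i = (Σα_j) − s_i = 0, so s_i^SO = Σα_j = 12.2 for every i; S^SO = 48.8.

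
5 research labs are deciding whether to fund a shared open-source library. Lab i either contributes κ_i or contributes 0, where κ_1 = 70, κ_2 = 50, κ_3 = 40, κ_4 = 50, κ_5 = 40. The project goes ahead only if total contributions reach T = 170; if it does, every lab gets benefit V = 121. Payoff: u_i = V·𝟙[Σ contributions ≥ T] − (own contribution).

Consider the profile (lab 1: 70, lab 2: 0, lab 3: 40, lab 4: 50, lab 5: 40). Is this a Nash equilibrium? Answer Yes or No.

Yes

Total = 200 ≥ 170: provided.
Lab 1 (pledges 70, payoff 51): dropping to 0 → total 130, payoff 0. No gain.
Lab 2 (pledges 0, payoff 121): pledging 50 → total 250, payoff 71. No gain.
Lab 3 (pledges 40, payoff 81): dropping to 0 → total 160, payoff 0. No gain.
Lab 4 (pledges 50, payoff 71): dropping to 0 → total 150, payoff 0. No gain.
Lab 5 (pledges 40, payoff 81): dropping to 0 → total 160, payoff 0. No gain.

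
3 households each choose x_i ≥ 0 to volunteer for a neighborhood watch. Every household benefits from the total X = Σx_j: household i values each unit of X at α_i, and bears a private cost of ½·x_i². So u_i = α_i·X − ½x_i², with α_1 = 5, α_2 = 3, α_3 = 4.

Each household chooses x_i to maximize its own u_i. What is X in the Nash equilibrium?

12

Household i's FOC: ∂u_i/∂x_i = α_i − x_i = 0, so x_i* = α_i.
NE contributions = (5, 3, 4); X = 12.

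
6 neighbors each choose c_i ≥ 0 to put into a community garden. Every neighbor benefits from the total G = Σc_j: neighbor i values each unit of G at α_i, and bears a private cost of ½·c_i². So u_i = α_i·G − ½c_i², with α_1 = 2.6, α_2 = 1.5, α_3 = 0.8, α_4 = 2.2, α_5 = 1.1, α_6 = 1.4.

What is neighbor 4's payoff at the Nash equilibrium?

Neighbor i's FOC: ∂u_i/∂c_i = α_i − c_i = 0, so c_i* = α_i.
NE contributions = (2.6, 1.5, 0.8, 2.2, 1.1, 1.4); G = 9.6.
u_4 = α_4·G − ½·(c_4)² = 2.2·9.6 − ½·2.2² = 18.7.

18.7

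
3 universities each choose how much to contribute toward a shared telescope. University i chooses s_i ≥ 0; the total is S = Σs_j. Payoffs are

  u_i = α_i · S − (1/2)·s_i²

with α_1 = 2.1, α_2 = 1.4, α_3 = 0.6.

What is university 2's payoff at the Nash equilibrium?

University i's FOC: ∂u_i/∂s_i = α_i − s_i = 0, so s_i* = α_i.
NE contributions = (2.1, 1.4, 0.6); S = 4.1.
u_2 = α_2·S − ½·(s_2)² = 1.4·4.1 − ½·1.4² = 4.76.

4.76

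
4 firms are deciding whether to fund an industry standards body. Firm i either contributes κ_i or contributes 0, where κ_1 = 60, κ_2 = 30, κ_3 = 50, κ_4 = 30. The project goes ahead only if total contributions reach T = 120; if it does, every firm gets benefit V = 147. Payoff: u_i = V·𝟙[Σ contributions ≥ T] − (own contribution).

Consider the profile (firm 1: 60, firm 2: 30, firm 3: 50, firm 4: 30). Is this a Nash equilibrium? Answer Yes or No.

Total = 170 ≥ 120: provided.
Firm 1 (pledges 60, payoff 87): dropping to 0 → total 110, payoff 0. No gain.
Firm 2 (pledges 30, payoff 117): dropping to 0 → total 140, payoff 147. Profitable deviation.

No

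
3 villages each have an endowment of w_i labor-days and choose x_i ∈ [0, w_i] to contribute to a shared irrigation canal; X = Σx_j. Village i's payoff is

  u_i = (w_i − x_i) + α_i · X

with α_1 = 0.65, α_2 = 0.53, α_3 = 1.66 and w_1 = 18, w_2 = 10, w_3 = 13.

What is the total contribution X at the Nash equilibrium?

13

∂u_i/∂x_i = α_i − 1, so village i contributes w_i if α_i > 1, else 0.
α_i > 1 for i ∈ {3}; NE contributions (0, 0, 13), X = 13.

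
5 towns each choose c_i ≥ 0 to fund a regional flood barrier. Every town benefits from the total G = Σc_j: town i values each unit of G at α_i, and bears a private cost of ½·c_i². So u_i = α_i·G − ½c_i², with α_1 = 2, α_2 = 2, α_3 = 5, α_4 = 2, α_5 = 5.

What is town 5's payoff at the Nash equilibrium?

67.5

Town i's FOC: ∂u_i/∂c_i = α_i − c_i = 0, so c_i* = α_i.
NE contributions = (2, 2, 5, 2, 5); G = 16.
u_5 = α_5·G − ½·(c_5)² = 5·16 − ½·5² = 67.5.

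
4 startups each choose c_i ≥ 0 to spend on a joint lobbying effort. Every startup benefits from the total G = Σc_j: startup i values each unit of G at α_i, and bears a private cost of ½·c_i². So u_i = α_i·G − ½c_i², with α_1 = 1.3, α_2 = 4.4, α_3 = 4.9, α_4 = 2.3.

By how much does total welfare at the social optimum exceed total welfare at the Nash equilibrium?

191.585

Startup i's FOC: ∂u_i/∂c_i = α_i − c_i = 0, so c_i* = α_i.
NE contributions = (1.3, 4.4, 4.9, 2.3); G = 12.9.
W^NE = (Σα)·G − ½Σα_i² = 12.9² − ½·50.35 = 141.235.
Planner sets c_i = Σα_j = 12.9 for every i, so G^SO = 4·12.9 = 51.6.
W^SO = (Σα)·G^SO − ½·4·(Σα)² = (4/2)·12.9² = 332.82.
Deadweight loss = W^SO − W^NE = 191.585.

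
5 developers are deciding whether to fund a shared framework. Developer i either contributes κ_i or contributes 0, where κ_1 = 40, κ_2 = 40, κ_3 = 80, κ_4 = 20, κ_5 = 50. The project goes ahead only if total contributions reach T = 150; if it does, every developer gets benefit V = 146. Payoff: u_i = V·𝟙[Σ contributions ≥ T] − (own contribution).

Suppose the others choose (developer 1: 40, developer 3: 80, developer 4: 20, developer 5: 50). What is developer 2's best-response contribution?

0

Others' total = 190 ≥ 150; contributing adds cost 40 for no extra benefit.
Best response: 0.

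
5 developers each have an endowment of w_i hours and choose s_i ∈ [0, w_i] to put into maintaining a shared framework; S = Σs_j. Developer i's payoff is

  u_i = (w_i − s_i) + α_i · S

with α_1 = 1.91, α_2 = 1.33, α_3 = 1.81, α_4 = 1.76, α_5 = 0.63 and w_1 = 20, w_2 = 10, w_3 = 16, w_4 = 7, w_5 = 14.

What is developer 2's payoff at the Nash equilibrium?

∂u_i/∂s_i = α_i − 1, so developer i contributes w_i if α_i > 1, else 0.
α_i > 1 for i ∈ {1, 2, 3, 4}; NE contributions (20, 10, 16, 7, 0), S = 53.
u_2 = (10 − 10) + 1.33·53 = 70.49.

70.49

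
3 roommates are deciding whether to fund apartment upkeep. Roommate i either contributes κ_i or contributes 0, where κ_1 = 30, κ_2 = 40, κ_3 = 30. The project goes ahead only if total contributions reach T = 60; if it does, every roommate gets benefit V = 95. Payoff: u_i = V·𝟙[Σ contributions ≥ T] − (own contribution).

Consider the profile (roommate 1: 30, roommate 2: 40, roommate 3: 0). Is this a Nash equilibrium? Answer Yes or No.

Yes

Total = 70 ≥ 60: provided.
Roommate 1 (pledges 30, payoff 65): dropping to 0 → total 40, payoff 0. No gain.
Roommate 2 (pledges 40, payoff 55): dropping to 0 → total 30, payoff 0. No gain.
Roommate 3 (pledges 0, payoff 95): pledging 30 → total 100, payoff 65. No gain.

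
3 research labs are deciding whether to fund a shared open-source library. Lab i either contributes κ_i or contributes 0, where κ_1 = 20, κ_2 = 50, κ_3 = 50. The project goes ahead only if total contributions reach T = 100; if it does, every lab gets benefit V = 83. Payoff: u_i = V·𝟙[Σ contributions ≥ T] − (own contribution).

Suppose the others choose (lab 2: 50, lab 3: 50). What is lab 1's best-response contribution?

0

Others' total = 100 ≥ 100; contributing adds cost 20 for no extra benefit.
Best response: 0.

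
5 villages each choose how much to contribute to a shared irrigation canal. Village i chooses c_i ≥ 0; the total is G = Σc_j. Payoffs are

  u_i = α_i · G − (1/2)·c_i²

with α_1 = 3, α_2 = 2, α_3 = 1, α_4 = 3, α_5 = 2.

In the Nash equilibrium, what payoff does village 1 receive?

28.5

Village i's FOC: ∂u_i/∂c_i = α_i − c_i = 0, so c_i* = α_i.
NE contributions = (3, 2, 1, 3, 2); G = 11.
u_1 = α_1·G − ½·(c_1)² = 3·11 − ½·3² = 28.5.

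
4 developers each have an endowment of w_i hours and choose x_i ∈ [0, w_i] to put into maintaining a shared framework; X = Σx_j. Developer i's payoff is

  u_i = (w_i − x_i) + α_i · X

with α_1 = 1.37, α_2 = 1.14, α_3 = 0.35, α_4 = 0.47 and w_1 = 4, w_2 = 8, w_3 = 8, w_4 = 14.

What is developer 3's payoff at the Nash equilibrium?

12.2

∂u_i/∂x_i = α_i − 1, so developer i contributes w_i if α_i > 1, else 0.
α_i > 1 for i ∈ {1, 2}; NE contributions (4, 8, 0, 0), X = 12.
u_3 = (8 − 0) + 0.35·12 = 12.2.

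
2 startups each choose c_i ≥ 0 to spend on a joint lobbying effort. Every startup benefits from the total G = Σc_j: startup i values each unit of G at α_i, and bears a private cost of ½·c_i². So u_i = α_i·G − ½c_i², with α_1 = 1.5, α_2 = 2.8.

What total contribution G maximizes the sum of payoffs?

Planner FOC: ∂(Σu_j)/∂c_i = (Σα_j) − c_i = 0, so c_i^SO = Σα_j = 4.3 for every i; G^SO = 8.6.

8.6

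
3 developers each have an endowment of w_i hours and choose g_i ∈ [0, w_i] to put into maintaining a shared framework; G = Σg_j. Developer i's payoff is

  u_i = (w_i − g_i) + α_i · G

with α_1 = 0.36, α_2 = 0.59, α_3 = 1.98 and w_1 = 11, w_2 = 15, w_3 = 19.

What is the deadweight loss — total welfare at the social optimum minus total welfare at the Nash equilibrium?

∂u_i/∂g_i = α_i − 1, so developer i contributes w_i if α_i > 1, else 0.
α_i > 1 for i ∈ {3}; NE contributions (0, 0, 19), G = 19.
W^NE = Σw_i − G^NE + (Σα_i)·G^NE = 45 + 1.93·19 = 81.67.
Planner: ∂(Σu_j)/∂g_i = Σα_j − 1 = 1.93 > 0, so everyone contributes w_i; G^SO = 45, W^SO = 45 + 1.93·45 = 131.85.
Deadweight loss = 50.18.

50.18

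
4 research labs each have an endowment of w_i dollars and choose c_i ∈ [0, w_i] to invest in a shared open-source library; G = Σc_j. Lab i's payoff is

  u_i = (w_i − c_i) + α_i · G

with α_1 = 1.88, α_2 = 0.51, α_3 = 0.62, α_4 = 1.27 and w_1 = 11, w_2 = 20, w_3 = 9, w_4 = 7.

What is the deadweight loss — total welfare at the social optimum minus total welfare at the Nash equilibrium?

95.12

∂u_i/∂c_i = α_i − 1, so lab i contributes w_i if α_i > 1, else 0.
α_i > 1 for i ∈ {1, 4}; NE contributions (11, 0, 0, 7), G = 18.
W^NE = Σw_i − G^NE + (Σα_i)·G^NE = 47 + 3.28·18 = 106.04.
Planner: ∂(Σu_j)/∂c_i = Σα_j − 1 = 3.28 > 0, so everyone contributes w_i; G^SO = 47, W^SO = 47 + 3.28·47 = 201.16.
Deadweight loss = 95.12.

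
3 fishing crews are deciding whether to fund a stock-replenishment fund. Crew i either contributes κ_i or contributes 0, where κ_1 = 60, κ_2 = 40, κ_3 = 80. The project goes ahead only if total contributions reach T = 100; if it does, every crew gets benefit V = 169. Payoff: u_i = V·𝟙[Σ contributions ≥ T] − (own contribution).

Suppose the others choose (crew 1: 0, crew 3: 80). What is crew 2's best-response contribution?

40

Others' total = 80. Contributing 40 brings total to 120 ≥ 100: gain V − κ_2 = 129.
Best response: 40.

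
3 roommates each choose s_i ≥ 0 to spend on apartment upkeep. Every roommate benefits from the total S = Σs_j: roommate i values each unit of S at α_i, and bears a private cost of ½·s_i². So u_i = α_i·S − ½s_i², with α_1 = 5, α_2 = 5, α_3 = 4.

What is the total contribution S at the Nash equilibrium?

14

Roommate i's FOC: ∂u_i/∂s_i = α_i − s_i = 0, so s_i* = α_i.
NE contributions = (5, 5, 4); S = 14.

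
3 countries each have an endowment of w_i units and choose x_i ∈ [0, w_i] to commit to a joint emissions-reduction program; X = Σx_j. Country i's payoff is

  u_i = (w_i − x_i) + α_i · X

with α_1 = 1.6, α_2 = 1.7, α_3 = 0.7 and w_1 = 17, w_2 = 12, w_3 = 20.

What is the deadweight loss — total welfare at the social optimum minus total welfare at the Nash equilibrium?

∂u_i/∂x_i = α_i − 1, so country i contributes w_i if α_i > 1, else 0.
α_i > 1 for i ∈ {1, 2}; NE contributions (17, 12, 0), X = 29.
W^NE = Σw_i − X^NE + (Σα_i)·X^NE = 49 + 3·29 = 136.
Planner: ∂(Σu_j)/∂x_i = Σα_j − 1 = 3 > 0, so everyone contributes w_i; X^SO = 49, W^SO = 49 + 3·49 = 196.
Deadweight loss = 60.

60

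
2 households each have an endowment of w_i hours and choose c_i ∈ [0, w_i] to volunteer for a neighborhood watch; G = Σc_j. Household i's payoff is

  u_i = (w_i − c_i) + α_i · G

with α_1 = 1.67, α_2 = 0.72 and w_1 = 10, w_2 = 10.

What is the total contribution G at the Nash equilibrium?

∂u_i/∂c_i = α_i − 1, so household i contributes w_i if α_i > 1, else 0.
α_i > 1 for i ∈ {1}; NE contributions (10, 0), G = 10.

10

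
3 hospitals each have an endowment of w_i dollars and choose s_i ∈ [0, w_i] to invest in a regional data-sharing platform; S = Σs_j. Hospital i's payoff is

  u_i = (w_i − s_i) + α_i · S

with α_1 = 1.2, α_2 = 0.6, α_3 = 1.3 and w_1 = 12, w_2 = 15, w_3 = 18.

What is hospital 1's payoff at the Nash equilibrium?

36

∂u_i/∂s_i = α_i − 1, so hospital i contributes w_i if α_i > 1, else 0.
α_i > 1 for i ∈ {1, 3}; NE contributions (12, 0, 18), S = 30.
u_1 = (12 − 12) + 1.2·30 = 36.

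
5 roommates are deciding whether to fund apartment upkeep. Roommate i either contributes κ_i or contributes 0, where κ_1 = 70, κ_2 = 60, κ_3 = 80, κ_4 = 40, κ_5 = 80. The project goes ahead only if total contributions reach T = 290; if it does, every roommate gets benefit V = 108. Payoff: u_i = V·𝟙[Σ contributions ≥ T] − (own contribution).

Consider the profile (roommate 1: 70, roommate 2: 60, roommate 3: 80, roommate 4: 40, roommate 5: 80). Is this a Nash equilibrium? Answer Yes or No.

Total = 330 ≥ 290: provided.
Roommate 1 (pledges 70, payoff 38): dropping to 0 → total 260, payoff 0. No gain.
Roommate 2 (pledges 60, payoff 48): dropping to 0 → total 270, payoff 0. No gain.
Roommate 3 (pledges 80, payoff 28): dropping to 0 → total 250, payoff 0. No gain.
Roommate 4 (pledges 40, payoff 68): dropping to 0 → total 290, payoff 108. Profitable deviation.

No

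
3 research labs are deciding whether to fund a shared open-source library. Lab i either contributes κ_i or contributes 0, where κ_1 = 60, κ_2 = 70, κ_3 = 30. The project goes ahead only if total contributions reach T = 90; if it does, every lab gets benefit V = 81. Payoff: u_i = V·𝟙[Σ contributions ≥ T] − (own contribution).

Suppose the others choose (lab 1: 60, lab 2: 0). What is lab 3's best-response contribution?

30

Others' total = 60. Contributing 30 brings total to 90 ≥ 90: gain V − κ_3 = 51.
Best response: 30.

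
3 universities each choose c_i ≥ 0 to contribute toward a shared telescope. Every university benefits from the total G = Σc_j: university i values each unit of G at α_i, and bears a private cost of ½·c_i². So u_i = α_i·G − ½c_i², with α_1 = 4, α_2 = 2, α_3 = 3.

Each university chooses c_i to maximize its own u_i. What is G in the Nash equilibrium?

University i's FOC: ∂u_i/∂c_i = α_i − c_i = 0, so c_i* = α_i.
NE contributions = (4, 2, 3); G = 9.

9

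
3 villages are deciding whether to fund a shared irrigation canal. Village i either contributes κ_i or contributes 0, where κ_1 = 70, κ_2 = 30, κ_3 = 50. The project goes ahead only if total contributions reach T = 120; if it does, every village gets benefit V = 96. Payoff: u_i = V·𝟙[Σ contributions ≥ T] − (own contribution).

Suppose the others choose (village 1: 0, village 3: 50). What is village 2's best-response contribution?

Others' total = 50. Even contributing 30 gives 80 < 120: no benefit either way.
Best response: 0.

0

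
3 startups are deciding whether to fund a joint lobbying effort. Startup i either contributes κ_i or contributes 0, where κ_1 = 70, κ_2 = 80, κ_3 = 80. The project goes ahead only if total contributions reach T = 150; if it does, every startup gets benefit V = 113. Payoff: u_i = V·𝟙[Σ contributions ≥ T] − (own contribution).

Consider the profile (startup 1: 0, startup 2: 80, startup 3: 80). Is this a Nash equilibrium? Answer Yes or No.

Total = 160 ≥ 150: provided.
Startup 1 (pledges 0, payoff 113): pledging 70 → total 230, payoff 43. No gain.
Startup 2 (pledges 80, payoff 33): dropping to 0 → total 80, payoff 0. No gain.
Startup 3 (pledges 80, payoff 33): dropping to 0 → total 80, payoff 0. No gain.

Yes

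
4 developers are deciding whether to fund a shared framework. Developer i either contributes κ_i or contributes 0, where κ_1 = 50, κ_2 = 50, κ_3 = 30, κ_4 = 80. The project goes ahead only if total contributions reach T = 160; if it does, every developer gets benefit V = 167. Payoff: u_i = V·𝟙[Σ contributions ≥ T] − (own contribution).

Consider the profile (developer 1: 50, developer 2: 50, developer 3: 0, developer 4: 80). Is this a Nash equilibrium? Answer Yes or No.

Total = 180 ≥ 160: provided.
Developer 1 (pledges 50, payoff 117): dropping to 0 → total 130, payoff 0. No gain.
Developer 2 (pledges 50, payoff 117): dropping to 0 → total 130, payoff 0. No gain.
Developer 3 (pledges 0, payoff 167): pledging 30 → total 210, payoff 137. No gain.
Developer 4 (pledges 80, payoff 87): dropping to 0 → total 100, payoff 0. No gain.

Yes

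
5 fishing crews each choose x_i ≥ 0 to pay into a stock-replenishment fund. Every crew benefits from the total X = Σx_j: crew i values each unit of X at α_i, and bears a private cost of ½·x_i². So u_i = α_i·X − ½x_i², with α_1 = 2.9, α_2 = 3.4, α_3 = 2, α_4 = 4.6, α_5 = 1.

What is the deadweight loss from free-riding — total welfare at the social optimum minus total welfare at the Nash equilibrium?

Crew i's FOC: ∂u_i/∂x_i = α_i − x_i = 0, so x_i* = α_i.
NE contributions = (2.9, 3.4, 2, 4.6, 1); X = 13.9.
W^NE = (Σα)·X − ½Σα_i² = 13.9² − ½·46.13 = 170.145.
Planner sets x_i = Σα_j = 13.9 for every i, so X^SO = 5·13.9 = 69.5.
W^SO = (Σα)·X^SO − ½·5·(Σα)² = (5/2)·13.9² = 483.025.
Deadweight loss = W^SO − W^NE = 312.88.

312.88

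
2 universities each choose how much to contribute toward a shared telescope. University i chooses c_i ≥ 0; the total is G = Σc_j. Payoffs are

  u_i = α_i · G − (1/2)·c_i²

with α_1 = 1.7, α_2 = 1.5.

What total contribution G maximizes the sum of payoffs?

6.4

Planner FOC: ∂(Σu_j)/∂c_i = (Σα_j) − c_i = 0, so c_i^SO = Σα_j = 3.2 for every i; G^SO = 6.4.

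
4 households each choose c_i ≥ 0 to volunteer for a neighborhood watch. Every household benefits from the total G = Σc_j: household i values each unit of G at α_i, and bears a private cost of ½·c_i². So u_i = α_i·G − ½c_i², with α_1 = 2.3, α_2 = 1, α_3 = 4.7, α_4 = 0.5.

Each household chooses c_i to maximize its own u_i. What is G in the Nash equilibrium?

Household i's FOC: ∂u_i/∂c_i = α_i − c_i = 0, so c_i* = α_i.
NE contributions = (2.3, 1, 4.7, 0.5); G = 8.5.

8.5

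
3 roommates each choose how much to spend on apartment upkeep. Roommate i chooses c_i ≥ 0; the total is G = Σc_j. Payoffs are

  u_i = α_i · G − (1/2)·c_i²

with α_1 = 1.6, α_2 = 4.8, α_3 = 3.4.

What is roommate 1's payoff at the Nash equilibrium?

Roommate i's FOC: ∂u_i/∂c_i = α_i − c_i = 0, so c_i* = α_i.
NE contributions = (1.6, 4.8, 3.4); G = 9.8.
u_1 = α_1·G − ½·(c_1)² = 1.6·9.8 − ½·1.6² = 14.4.

14.4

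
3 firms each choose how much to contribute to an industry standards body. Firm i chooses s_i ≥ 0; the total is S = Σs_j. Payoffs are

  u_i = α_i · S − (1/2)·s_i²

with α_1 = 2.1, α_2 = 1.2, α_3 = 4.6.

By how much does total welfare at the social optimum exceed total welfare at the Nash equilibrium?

44.71

Firm i's FOC: ∂u_i/∂s_i = α_i − s_i = 0, so s_i* = α_i.
NE contributions = (2.1, 1.2, 4.6); S = 7.9.
W^NE = (Σα)·S − ½Σα_i² = 7.9² − ½·27.01 = 48.905.
Planner sets s_i = Σα_j = 7.9 for every i, so S^SO = 3·7.9 = 23.7.
W^SO = (Σα)·S^SO − ½·3·(Σα)² = (3/2)·7.9² = 93.615.
Deadweight loss = W^SO − W^NE = 44.71.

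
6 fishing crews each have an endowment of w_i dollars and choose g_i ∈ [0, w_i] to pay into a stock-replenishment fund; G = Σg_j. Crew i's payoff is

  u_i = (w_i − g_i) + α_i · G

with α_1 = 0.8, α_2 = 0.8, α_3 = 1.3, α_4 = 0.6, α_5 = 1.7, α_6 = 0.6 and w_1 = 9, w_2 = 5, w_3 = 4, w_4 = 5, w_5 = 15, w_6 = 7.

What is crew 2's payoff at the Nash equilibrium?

20.2

∂u_i/∂g_i = α_i − 1, so crew i contributes w_i if α_i > 1, else 0.
α_i > 1 for i ∈ {3, 5}; NE contributions (0, 0, 4, 0, 15, 0), G = 19.
u_2 = (5 − 0) + 0.8·19 = 20.2.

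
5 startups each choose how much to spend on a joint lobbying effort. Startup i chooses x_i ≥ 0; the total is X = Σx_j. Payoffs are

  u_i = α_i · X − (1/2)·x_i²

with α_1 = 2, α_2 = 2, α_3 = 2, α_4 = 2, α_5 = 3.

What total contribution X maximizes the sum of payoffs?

55

Planner FOC: ∂(Σu_j)/∂x_i = (Σα_j) − x_i = 0, so x_i^SO = Σα_j = 11 for every i; X^SO = 55.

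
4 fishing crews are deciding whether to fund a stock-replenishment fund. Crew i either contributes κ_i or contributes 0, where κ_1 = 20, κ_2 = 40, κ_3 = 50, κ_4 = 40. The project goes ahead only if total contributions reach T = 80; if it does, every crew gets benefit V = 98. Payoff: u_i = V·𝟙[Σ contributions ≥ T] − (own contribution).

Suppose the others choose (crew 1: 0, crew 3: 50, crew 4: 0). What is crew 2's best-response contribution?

Others' total = 50. Contributing 40 brings total to 90 ≥ 80: gain V − κ_2 = 58.
Best response: 40.

40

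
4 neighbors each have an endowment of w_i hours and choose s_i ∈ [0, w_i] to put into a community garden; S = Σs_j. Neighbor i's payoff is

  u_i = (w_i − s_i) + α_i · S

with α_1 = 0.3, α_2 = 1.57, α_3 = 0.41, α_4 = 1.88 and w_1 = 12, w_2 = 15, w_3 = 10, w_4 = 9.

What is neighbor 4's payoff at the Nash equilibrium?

45.12

∂u_i/∂s_i = α_i − 1, so neighbor i contributes w_i if α_i > 1, else 0.
α_i > 1 for i ∈ {2, 4}; NE contributions (0, 15, 0, 9), S = 24.
u_4 = (9 − 9) + 1.88·24 = 45.12.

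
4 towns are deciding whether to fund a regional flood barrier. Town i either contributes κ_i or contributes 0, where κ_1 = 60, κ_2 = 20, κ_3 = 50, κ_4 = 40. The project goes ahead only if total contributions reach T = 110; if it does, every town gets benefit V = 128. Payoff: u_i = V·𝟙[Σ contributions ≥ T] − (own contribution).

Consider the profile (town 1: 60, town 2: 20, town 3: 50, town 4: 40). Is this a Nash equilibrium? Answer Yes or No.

Total = 170 ≥ 110: provided.
Town 1 (pledges 60, payoff 68): dropping to 0 → total 110, payoff 128. Profitable deviation.

No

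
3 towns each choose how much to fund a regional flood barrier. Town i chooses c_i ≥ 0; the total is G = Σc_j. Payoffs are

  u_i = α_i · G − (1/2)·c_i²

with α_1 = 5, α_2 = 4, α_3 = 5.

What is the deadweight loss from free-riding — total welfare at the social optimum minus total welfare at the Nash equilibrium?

131

Town i's FOC: ∂u_i/∂c_i = α_i − c_i = 0, so c_i* = α_i.
NE contributions = (5, 4, 5); G = 14.
W^NE = (Σα)·G − ½Σα_i² = 14² − ½·66 = 163.
Planner sets c_i = Σα_j = 14 for every i, so G^SO = 3·14 = 42.
W^SO = (Σα)·G^SO − ½·3·(Σα)² = (3/2)·14² = 294.
Deadweight loss = W^SO − W^NE = 131.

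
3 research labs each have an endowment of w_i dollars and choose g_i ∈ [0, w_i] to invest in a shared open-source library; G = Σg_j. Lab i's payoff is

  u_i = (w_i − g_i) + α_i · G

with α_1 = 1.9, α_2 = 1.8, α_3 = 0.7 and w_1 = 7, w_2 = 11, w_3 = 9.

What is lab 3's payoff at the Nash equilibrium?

21.6

∂u_i/∂g_i = α_i − 1, so lab i contributes w_i if α_i > 1, else 0.
α_i > 1 for i ∈ {1, 2}; NE contributions (7, 11, 0), G = 18.
u_3 = (9 − 0) + 0.7·18 = 21.6.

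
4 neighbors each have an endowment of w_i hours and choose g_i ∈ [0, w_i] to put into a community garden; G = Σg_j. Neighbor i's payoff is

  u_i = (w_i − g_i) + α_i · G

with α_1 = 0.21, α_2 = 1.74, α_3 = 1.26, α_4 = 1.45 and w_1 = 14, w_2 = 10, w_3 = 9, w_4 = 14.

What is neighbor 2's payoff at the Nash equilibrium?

∂u_i/∂g_i = α_i − 1, so neighbor i contributes w_i if α_i > 1, else 0.
α_i > 1 for i ∈ {2, 3, 4}; NE contributions (0, 10, 9, 14), G = 33.
u_2 = (10 − 10) + 1.74·33 = 57.42.

57.42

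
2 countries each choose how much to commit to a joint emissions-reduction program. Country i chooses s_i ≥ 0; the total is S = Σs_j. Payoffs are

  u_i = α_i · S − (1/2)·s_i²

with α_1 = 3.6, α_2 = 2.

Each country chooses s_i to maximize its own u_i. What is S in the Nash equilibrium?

Country i's FOC: ∂u_i/∂s_i = α_i − s_i = 0, so s_i* = α_i.
NE contributions = (3.6, 2); S = 5.6.

5.6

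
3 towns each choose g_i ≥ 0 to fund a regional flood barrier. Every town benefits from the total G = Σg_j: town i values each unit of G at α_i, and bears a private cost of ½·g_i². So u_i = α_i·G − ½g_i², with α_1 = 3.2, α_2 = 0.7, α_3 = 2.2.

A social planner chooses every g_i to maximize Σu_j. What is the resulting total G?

18.3

Planner FOC: ∂(Σu_j)/∂g_i = (Σα_j) − g_i = 0, so g_i^SO = Σα_j = 6.1 for every i; G^SO = 18.3.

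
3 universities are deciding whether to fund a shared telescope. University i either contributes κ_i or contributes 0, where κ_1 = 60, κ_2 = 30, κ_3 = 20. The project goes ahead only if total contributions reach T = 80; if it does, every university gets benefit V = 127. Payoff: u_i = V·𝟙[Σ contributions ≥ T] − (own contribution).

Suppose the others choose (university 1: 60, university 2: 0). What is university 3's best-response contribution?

20

Others' total = 60. Contributing 20 brings total to 80 ≥ 80: gain V − κ_3 = 107.
Best response: 20.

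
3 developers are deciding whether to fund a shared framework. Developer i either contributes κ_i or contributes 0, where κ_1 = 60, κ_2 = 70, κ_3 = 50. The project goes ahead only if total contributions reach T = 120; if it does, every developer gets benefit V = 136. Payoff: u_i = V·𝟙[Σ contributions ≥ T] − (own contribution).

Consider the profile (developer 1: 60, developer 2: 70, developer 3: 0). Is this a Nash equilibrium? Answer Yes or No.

Yes

Total = 130 ≥ 120: provided.
Developer 1 (pledges 60, payoff 76): dropping to 0 → total 70, payoff 0. No gain.
Developer 2 (pledges 70, payoff 66): dropping to 0 → total 60, payoff 0. No gain.
Developer 3 (pledges 0, payoff 136): pledging 50 → total 180, payoff 86. No gain.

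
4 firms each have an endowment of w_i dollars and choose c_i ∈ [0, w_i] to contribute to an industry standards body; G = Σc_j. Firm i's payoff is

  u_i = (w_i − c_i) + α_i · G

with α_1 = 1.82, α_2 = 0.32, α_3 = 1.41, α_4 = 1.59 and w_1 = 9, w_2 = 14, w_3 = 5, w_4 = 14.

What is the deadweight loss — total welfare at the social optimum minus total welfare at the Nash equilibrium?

57.96

∂u_i/∂c_i = α_i − 1, so firm i contributes w_i if α_i > 1, else 0.
α_i > 1 for i ∈ {1, 3, 4}; NE contributions (9, 0, 5, 14), G = 28.
W^NE = Σw_i − G^NE + (Σα_i)·G^NE = 42 + 4.14·28 = 157.92.
Planner: ∂(Σu_j)/∂c_i = Σα_j − 1 = 4.14 > 0, so everyone contributes w_i; G^SO = 42, W^SO = 42 + 4.14·42 = 215.88.
Deadweight loss = 57.96.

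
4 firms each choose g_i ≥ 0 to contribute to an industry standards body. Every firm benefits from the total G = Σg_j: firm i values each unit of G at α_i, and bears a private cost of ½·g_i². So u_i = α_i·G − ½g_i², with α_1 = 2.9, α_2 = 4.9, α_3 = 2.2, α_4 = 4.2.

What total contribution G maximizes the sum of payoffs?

Planner FOC: ∂(Σu_j)/∂g_i = (Σα_j) − g_i = 0, so g_i^SO = Σα_j = 14.2 for every i; G^SO = 56.8.

56.8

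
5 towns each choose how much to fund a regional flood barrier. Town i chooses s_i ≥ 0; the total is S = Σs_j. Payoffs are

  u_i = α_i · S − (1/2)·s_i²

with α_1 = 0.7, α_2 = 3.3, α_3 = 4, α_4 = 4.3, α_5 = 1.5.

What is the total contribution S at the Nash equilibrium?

13.8

Town i's FOC: ∂u_i/∂s_i = α_i − s_i = 0, so s_i* = α_i.
NE contributions = (0.7, 3.3, 4, 4.3, 1.5); S = 13.8.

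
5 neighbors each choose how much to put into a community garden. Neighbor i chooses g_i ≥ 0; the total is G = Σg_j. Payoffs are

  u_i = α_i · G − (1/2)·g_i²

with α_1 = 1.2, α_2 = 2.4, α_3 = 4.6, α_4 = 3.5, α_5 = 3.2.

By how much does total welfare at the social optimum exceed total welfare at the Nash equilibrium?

Neighbor i's FOC: ∂u_i/∂g_i = α_i − g_i = 0, so g_i* = α_i.
NE contributions = (1.2, 2.4, 4.6, 3.5, 3.2); G = 14.9.
W^NE = (Σα)·G − ½Σα_i² = 14.9² − ½·50.85 = 196.585.
Planner sets g_i = Σα_j = 14.9 for every i, so G^SO = 5·14.9 = 74.5.
W^SO = (Σα)·G^SO − ½·5·(Σα)² = (5/2)·14.9² = 555.025.
Deadweight loss = W^SO − W^NE = 358.44.

358.44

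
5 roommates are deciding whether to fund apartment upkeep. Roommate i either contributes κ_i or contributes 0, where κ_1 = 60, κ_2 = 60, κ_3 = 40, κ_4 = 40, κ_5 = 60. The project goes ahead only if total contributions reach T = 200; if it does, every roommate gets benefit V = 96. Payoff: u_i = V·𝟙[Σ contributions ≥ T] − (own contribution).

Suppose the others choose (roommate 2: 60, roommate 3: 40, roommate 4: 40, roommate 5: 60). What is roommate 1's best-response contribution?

Others' total = 200 ≥ 200; contributing adds cost 60 for no extra benefit.
Best response: 0.

0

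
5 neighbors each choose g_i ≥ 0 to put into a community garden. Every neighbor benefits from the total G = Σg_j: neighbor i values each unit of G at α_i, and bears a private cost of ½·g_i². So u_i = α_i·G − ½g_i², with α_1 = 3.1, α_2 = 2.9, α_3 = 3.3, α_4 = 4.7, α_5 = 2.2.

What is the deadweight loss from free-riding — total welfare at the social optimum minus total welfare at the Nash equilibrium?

Neighbor i's FOC: ∂u_i/∂g_i = α_i − g_i = 0, so g_i* = α_i.
NE contributions = (3.1, 2.9, 3.3, 4.7, 2.2); G = 16.2.
W^NE = (Σα)·G − ½Σα_i² = 16.2² − ½·55.84 = 234.52.
Planner sets g_i = Σα_j = 16.2 for every i, so G^SO = 5·16.2 = 81.
W^SO = (Σα)·G^SO − ½·5·(Σα)² = (5/2)·16.2² = 656.1.
Deadweight loss = W^SO − W^NE = 421.58.

421.58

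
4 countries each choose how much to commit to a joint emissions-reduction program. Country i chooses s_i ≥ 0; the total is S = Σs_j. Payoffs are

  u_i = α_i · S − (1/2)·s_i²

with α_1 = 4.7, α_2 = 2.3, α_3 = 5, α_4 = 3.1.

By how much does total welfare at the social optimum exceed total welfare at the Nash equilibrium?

259.005

Country i's FOC: ∂u_i/∂s_i = α_i − s_i = 0, so s_i* = α_i.
NE contributions = (4.7, 2.3, 5, 3.1); S = 15.1.
W^NE = (Σα)·S − ½Σα_i² = 15.1² − ½·61.99 = 197.015.
Planner sets s_i = Σα_j = 15.1 for every i, so S^SO = 4·15.1 = 60.4.
W^SO = (Σα)·S^SO − ½·4·(Σα)² = (4/2)·15.1² = 456.02.
Deadweight loss = W^SO − W^NE = 259.005.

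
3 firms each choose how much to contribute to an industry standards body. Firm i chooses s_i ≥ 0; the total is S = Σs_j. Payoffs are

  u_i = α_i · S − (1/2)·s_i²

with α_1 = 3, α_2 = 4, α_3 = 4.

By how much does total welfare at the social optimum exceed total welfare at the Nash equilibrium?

Firm i's FOC: ∂u_i/∂s_i = α_i − s_i = 0, so s_i* = α_i.
NE contributions = (3, 4, 4); S = 11.
W^NE = (Σα)·S − ½Σα_i² = 11² − ½·41 = 100.5.
Planner sets s_i = Σα_j = 11 for every i, so S^SO = 3·11 = 33.
W^SO = (Σα)·S^SO − ½·3·(Σα)² = (3/2)·11² = 181.5.
Deadweight loss = W^SO − W^NE = 81.

81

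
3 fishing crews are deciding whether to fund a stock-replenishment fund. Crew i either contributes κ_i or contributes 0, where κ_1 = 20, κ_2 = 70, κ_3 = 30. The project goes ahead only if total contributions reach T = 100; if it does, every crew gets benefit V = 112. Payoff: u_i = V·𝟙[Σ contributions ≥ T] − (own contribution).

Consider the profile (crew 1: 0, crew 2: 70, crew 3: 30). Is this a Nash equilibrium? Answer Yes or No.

Yes

Total = 100 ≥ 100: provided.
Crew 1 (pledges 0, payoff 112): pledging 20 → total 120, payoff 92. No gain.
Crew 2 (pledges 70, payoff 42): dropping to 0 → total 30, payoff 0. No gain.
Crew 3 (pledges 30, payoff 82): dropping to 0 → total 70, payoff 0. No gain.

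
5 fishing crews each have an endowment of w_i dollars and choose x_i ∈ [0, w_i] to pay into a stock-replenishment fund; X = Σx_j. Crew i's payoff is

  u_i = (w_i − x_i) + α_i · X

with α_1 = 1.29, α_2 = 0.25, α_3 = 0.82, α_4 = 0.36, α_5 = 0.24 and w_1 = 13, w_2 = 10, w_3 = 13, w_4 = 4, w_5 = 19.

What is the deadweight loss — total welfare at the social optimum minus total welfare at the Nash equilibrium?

∂u_i/∂x_i = α_i − 1, so crew i contributes w_i if α_i > 1, else 0.
α_i > 1 for i ∈ {1}; NE contributions (13, 0, 0, 0, 0), X = 13.
W^NE = Σw_i − X^NE + (Σα_i)·X^NE = 59 + 1.96·13 = 84.48.
Planner: ∂(Σu_j)/∂x_i = Σα_j − 1 = 1.96 > 0, so everyone contributes w_i; X^SO = 59, W^SO = 59 + 1.96·59 = 174.64.
Deadweight loss = 90.16.

90.16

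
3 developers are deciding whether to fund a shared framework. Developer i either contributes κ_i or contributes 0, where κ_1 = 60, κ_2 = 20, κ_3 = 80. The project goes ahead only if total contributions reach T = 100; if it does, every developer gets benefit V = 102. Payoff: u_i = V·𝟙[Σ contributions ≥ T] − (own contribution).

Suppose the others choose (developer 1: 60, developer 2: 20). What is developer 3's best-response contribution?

Others' total = 80. Contributing 80 brings total to 160 ≥ 100: gain V − κ_3 = 22.
Best response: 80.

80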